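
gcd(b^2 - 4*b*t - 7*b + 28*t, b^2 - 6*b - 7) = b - 7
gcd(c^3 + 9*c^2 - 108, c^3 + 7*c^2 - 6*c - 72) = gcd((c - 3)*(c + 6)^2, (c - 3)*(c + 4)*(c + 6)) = c^2 + 3*c - 18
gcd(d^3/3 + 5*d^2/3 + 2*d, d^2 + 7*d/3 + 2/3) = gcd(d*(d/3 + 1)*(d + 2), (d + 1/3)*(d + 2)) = d + 2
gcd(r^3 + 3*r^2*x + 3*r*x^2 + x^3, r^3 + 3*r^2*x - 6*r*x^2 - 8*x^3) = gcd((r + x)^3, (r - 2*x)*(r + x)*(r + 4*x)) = r + x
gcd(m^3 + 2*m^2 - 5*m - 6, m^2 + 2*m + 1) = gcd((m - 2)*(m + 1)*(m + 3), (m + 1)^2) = m + 1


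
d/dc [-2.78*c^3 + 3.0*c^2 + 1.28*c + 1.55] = -8.34*c^2 + 6.0*c + 1.28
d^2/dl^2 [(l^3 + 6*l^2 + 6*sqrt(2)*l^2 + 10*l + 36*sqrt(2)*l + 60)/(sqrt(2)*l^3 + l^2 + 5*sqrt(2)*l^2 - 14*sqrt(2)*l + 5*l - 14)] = 2*(2*l^6 + 11*sqrt(2)*l^6 + 144*l^5 + 201*sqrt(2)*l^5 + 1560*l^4 + 1608*sqrt(2)*l^4 + 4636*sqrt(2)*l^3 + 8235*l^3 + 5640*sqrt(2)*l^2 + 12750*l^2 - 8172*l + 8112*sqrt(2)*l - 2464*sqrt(2) + 13624)/(2*sqrt(2)*l^9 + 6*l^8 + 30*sqrt(2)*l^8 + 90*l^7 + 69*sqrt(2)*l^7 - 545*sqrt(2)*l^6 + 199*l^6 - 1755*l^5 - 825*sqrt(2)*l^5 - 2739*l^4 + 4995*sqrt(2)*l^4 - 6874*sqrt(2)*l^3 + 17345*l^3 - 16926*l^2 + 8820*sqrt(2)*l^2 - 8232*sqrt(2)*l + 2940*l - 2744)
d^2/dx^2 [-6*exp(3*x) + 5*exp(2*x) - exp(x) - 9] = (-54*exp(2*x) + 20*exp(x) - 1)*exp(x)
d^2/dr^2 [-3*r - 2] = 0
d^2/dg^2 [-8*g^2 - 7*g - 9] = -16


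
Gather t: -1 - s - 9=-s - 10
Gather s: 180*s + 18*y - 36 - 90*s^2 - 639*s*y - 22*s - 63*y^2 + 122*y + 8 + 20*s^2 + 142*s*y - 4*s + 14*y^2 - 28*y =-70*s^2 + s*(154 - 497*y) - 49*y^2 + 112*y - 28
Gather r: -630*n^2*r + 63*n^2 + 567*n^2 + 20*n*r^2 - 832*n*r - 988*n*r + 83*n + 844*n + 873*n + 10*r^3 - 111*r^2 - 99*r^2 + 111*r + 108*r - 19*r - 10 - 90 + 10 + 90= 630*n^2 + 1800*n + 10*r^3 + r^2*(20*n - 210) + r*(-630*n^2 - 1820*n + 200)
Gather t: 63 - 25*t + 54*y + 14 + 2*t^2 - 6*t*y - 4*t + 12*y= 2*t^2 + t*(-6*y - 29) + 66*y + 77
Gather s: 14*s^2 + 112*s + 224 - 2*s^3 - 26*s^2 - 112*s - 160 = -2*s^3 - 12*s^2 + 64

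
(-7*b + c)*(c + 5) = -7*b*c - 35*b + c^2 + 5*c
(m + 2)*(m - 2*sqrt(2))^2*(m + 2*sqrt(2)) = m^4 - 2*sqrt(2)*m^3 + 2*m^3 - 8*m^2 - 4*sqrt(2)*m^2 - 16*m + 16*sqrt(2)*m + 32*sqrt(2)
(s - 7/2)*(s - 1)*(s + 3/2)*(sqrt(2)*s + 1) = sqrt(2)*s^4 - 3*sqrt(2)*s^3 + s^3 - 13*sqrt(2)*s^2/4 - 3*s^2 - 13*s/4 + 21*sqrt(2)*s/4 + 21/4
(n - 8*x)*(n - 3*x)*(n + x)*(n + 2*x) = n^4 - 8*n^3*x - 7*n^2*x^2 + 50*n*x^3 + 48*x^4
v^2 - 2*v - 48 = (v - 8)*(v + 6)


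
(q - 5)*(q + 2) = q^2 - 3*q - 10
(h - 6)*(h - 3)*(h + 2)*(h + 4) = h^4 - 3*h^3 - 28*h^2 + 36*h + 144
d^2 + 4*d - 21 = (d - 3)*(d + 7)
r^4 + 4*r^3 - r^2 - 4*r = r*(r - 1)*(r + 1)*(r + 4)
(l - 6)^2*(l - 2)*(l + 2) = l^4 - 12*l^3 + 32*l^2 + 48*l - 144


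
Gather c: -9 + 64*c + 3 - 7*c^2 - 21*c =-7*c^2 + 43*c - 6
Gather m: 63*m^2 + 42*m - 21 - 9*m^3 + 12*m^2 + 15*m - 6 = -9*m^3 + 75*m^2 + 57*m - 27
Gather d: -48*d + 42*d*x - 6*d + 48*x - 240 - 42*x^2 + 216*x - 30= d*(42*x - 54) - 42*x^2 + 264*x - 270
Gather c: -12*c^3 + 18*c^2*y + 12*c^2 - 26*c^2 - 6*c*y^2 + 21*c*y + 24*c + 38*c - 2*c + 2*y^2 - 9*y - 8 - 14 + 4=-12*c^3 + c^2*(18*y - 14) + c*(-6*y^2 + 21*y + 60) + 2*y^2 - 9*y - 18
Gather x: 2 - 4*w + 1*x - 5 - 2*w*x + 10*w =6*w + x*(1 - 2*w) - 3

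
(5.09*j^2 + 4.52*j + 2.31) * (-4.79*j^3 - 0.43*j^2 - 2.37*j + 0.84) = -24.3811*j^5 - 23.8395*j^4 - 25.0718*j^3 - 7.4301*j^2 - 1.6779*j + 1.9404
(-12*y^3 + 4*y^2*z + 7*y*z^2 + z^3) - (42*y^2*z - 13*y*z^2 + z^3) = -12*y^3 - 38*y^2*z + 20*y*z^2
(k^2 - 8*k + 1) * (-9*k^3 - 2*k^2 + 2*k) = -9*k^5 + 70*k^4 + 9*k^3 - 18*k^2 + 2*k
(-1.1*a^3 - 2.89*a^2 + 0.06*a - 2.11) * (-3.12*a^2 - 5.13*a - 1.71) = 3.432*a^5 + 14.6598*a^4 + 16.5195*a^3 + 11.2173*a^2 + 10.7217*a + 3.6081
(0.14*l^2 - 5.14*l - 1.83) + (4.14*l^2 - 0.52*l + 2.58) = 4.28*l^2 - 5.66*l + 0.75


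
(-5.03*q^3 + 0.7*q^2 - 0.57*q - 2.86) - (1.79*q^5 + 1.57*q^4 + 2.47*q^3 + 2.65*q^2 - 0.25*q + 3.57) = -1.79*q^5 - 1.57*q^4 - 7.5*q^3 - 1.95*q^2 - 0.32*q - 6.43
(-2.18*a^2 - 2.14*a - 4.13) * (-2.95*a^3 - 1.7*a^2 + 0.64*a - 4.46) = 6.431*a^5 + 10.019*a^4 + 14.4263*a^3 + 15.3742*a^2 + 6.9012*a + 18.4198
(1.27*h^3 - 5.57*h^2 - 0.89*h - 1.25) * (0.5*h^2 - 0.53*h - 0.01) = 0.635*h^5 - 3.4581*h^4 + 2.4944*h^3 - 0.0976*h^2 + 0.6714*h + 0.0125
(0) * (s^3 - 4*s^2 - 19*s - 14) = 0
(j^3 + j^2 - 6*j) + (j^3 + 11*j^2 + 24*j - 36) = 2*j^3 + 12*j^2 + 18*j - 36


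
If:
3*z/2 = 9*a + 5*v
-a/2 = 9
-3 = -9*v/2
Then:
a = -18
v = 2/3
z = -952/9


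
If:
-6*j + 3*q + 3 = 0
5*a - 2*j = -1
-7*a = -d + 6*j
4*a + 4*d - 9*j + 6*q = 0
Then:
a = -15/199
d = 267/199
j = 62/199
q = -75/199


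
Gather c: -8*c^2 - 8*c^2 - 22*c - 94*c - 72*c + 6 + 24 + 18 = -16*c^2 - 188*c + 48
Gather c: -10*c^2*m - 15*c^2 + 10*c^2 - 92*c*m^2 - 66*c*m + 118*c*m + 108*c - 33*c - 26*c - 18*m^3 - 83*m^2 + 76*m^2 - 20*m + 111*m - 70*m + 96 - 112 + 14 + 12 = c^2*(-10*m - 5) + c*(-92*m^2 + 52*m + 49) - 18*m^3 - 7*m^2 + 21*m + 10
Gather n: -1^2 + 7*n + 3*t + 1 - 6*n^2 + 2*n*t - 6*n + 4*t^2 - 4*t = -6*n^2 + n*(2*t + 1) + 4*t^2 - t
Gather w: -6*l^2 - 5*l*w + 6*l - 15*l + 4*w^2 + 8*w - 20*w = -6*l^2 - 9*l + 4*w^2 + w*(-5*l - 12)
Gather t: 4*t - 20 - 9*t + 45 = 25 - 5*t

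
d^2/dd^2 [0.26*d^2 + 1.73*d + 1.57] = 0.520000000000000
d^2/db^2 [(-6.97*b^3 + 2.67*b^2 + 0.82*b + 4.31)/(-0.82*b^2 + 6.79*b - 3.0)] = (-7.105427357601e-15*b^5 - 5.6843418860808e-14*b^4 + 577.563966*b^3 - 829.852464*b^2 + 532.466508*b - 457.678942)/(0.551368*b^6 - 13.696788*b^5 + 119.467686*b^4 - 413.267239*b^3 + 437.0769*b^2 - 183.33*b + 27.0)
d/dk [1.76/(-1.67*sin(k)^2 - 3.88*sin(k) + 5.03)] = (5.8784*sin(k) + 6.8288)*cos(k)/(1.67*sin(k)^2 + 3.88*sin(k) - 5.03)^2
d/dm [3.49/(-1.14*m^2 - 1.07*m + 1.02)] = (7.9572*m + 3.7343)/(1.14*m^2 + 1.07*m - 1.02)^2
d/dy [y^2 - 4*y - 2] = 2*y - 4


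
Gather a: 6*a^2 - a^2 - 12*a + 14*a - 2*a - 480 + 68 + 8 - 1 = 5*a^2 - 405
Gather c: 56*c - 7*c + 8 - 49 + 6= 49*c - 35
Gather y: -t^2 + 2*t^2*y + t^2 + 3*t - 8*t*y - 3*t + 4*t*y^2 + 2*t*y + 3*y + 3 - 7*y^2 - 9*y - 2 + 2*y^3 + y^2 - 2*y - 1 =2*y^3 + y^2*(4*t - 6) + y*(2*t^2 - 6*t - 8)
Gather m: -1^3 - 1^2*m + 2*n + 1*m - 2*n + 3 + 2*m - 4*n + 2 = 2*m - 4*n + 4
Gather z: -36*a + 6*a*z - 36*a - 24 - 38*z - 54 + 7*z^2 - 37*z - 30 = -72*a + 7*z^2 + z*(6*a - 75) - 108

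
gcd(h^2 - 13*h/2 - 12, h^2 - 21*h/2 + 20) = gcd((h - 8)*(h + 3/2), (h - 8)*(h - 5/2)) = h - 8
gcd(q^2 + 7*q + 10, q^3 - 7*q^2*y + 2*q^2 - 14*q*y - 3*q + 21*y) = 1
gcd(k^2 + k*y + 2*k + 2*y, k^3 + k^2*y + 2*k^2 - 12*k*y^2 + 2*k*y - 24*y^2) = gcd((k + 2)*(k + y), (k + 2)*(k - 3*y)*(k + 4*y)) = k + 2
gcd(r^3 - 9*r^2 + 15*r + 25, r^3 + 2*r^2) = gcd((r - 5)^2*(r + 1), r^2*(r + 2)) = 1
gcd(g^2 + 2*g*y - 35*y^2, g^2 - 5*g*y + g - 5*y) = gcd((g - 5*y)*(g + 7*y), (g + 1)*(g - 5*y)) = -g + 5*y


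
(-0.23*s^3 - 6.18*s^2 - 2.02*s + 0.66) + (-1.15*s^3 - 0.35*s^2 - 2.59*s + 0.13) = -1.38*s^3 - 6.53*s^2 - 4.61*s + 0.79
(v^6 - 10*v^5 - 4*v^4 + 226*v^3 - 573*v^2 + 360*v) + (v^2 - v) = v^6 - 10*v^5 - 4*v^4 + 226*v^3 - 572*v^2 + 359*v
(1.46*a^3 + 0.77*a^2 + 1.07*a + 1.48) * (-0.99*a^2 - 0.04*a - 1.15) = -1.4454*a^5 - 0.8207*a^4 - 2.7691*a^3 - 2.3935*a^2 - 1.2897*a - 1.702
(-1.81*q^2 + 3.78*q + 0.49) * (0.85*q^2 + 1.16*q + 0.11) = -1.5385*q^4 + 1.1134*q^3 + 4.6022*q^2 + 0.9842*q + 0.0539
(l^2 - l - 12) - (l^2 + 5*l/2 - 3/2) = -7*l/2 - 21/2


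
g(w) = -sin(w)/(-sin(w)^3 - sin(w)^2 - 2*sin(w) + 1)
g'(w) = -(3*sin(w)^2*cos(w) + 2*sin(w)*cos(w) + 2*cos(w))*sin(w)/(-sin(w)^3 - sin(w)^2 - 2*sin(w) + 1)^2 - cos(w)/(-sin(w)^3 - sin(w)^2 - 2*sin(w) + 1)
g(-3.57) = 5.53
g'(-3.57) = 212.17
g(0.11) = -0.14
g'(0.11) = -1.71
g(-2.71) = 0.24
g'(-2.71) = 0.31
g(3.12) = -0.02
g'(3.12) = 1.09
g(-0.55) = 0.27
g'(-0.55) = -0.23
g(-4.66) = 0.33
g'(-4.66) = 0.02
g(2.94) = -0.36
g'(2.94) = 3.40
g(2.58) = 1.07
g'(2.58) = 5.38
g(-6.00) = -0.82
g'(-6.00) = -9.25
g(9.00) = 6.43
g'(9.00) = 290.70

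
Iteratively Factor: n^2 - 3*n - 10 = (n - 5)*(n + 2)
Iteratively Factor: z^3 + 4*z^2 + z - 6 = (z + 3)*(z^2 + z - 2) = (z - 1)*(z + 3)*(z + 2)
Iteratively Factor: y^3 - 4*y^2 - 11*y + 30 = (y - 2)*(y^2 - 2*y - 15) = (y - 2)*(y + 3)*(y - 5)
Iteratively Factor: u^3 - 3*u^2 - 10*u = (u + 2)*(u^2 - 5*u) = (u - 5)*(u + 2)*(u)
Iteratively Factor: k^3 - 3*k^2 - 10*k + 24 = (k + 3)*(k^2 - 6*k + 8) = (k - 4)*(k + 3)*(k - 2)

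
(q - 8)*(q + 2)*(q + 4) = q^3 - 2*q^2 - 40*q - 64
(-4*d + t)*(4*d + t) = -16*d^2 + t^2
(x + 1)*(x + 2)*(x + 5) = x^3 + 8*x^2 + 17*x + 10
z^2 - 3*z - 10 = (z - 5)*(z + 2)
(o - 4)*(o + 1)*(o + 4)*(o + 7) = o^4 + 8*o^3 - 9*o^2 - 128*o - 112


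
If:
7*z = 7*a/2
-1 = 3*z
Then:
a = -2/3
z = -1/3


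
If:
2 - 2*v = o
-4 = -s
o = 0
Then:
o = 0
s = 4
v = 1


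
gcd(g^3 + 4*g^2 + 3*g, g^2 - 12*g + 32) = 1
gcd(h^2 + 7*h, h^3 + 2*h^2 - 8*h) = h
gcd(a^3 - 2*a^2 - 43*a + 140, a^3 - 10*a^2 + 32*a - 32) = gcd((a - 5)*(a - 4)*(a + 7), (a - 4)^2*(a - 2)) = a - 4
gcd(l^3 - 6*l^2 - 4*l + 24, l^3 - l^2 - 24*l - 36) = l^2 - 4*l - 12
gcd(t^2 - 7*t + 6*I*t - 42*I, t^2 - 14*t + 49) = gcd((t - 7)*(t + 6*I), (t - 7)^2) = t - 7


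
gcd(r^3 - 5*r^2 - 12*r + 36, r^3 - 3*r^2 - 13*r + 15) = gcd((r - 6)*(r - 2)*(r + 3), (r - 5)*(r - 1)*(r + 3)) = r + 3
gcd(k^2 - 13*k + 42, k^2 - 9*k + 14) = k - 7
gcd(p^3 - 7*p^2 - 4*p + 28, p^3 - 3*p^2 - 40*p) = 1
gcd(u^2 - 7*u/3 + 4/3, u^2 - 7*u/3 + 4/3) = u^2 - 7*u/3 + 4/3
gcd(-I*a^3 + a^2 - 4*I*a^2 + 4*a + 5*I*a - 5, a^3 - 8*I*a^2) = 1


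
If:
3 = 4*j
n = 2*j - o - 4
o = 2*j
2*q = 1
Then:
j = 3/4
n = -4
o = 3/2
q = 1/2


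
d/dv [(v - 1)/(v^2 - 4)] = (v^2 - 2*v*(v - 1) - 4)/(v^2 - 4)^2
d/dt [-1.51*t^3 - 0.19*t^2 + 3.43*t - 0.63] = -4.53*t^2 - 0.38*t + 3.43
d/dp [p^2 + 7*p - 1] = 2*p + 7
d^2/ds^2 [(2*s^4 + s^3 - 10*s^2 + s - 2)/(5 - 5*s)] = 2*(-6*s^4 + 15*s^3 - 9*s^2 - 3*s + 11)/(5*(s^3 - 3*s^2 + 3*s - 1))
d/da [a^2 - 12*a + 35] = 2*a - 12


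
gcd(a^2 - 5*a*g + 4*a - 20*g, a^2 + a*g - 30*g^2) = a - 5*g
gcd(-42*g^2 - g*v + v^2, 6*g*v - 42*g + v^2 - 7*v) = 6*g + v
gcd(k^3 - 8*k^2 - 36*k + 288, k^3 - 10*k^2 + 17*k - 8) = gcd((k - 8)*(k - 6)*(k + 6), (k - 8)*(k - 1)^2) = k - 8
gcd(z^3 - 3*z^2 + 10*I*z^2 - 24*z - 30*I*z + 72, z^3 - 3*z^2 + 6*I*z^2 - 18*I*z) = z^2 + z*(-3 + 6*I) - 18*I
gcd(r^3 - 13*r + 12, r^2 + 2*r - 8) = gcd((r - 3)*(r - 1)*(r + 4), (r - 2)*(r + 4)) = r + 4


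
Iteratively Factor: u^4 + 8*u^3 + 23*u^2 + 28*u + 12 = (u + 1)*(u^3 + 7*u^2 + 16*u + 12) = (u + 1)*(u + 2)*(u^2 + 5*u + 6) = (u + 1)*(u + 2)*(u + 3)*(u + 2)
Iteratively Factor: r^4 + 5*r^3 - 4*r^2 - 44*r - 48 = (r + 4)*(r^3 + r^2 - 8*r - 12) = (r + 2)*(r + 4)*(r^2 - r - 6) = (r + 2)^2*(r + 4)*(r - 3)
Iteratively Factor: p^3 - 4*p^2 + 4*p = (p)*(p^2 - 4*p + 4) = p*(p - 2)*(p - 2)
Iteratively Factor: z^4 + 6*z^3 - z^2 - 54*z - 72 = (z + 2)*(z^3 + 4*z^2 - 9*z - 36) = (z + 2)*(z + 4)*(z^2 - 9) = (z + 2)*(z + 3)*(z + 4)*(z - 3)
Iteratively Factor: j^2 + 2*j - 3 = (j - 1)*(j + 3)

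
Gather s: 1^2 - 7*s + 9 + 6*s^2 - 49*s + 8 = 6*s^2 - 56*s + 18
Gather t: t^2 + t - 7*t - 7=t^2 - 6*t - 7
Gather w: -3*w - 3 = -3*w - 3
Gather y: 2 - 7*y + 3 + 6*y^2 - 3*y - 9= 6*y^2 - 10*y - 4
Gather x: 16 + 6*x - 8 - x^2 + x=-x^2 + 7*x + 8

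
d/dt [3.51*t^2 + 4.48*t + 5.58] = 7.02*t + 4.48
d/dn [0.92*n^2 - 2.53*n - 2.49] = 1.84*n - 2.53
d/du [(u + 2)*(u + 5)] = 2*u + 7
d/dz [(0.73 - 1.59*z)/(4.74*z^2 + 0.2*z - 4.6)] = (7.5366*z^2 - 6.9204*z + 7.168)/(22.4676*z^4 + 1.896*z^3 - 43.568*z^2 - 1.84*z + 21.16)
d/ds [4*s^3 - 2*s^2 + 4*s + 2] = 12*s^2 - 4*s + 4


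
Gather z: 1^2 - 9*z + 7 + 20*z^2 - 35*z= 20*z^2 - 44*z + 8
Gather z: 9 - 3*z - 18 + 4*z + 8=z - 1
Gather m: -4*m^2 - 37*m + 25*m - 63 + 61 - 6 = -4*m^2 - 12*m - 8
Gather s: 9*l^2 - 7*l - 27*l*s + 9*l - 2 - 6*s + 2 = 9*l^2 + 2*l + s*(-27*l - 6)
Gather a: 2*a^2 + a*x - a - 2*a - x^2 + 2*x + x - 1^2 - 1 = 2*a^2 + a*(x - 3) - x^2 + 3*x - 2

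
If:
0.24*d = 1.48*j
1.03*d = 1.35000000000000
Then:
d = 1.31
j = 0.21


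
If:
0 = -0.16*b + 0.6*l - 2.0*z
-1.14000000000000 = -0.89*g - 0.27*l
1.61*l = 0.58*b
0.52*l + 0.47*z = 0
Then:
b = 0.00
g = 1.28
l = 0.00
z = 0.00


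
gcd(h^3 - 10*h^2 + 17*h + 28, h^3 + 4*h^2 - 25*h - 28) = h^2 - 3*h - 4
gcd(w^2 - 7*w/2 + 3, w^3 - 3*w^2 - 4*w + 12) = w - 2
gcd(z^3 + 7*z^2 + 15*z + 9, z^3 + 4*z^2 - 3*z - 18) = z^2 + 6*z + 9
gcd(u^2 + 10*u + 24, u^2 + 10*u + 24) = u^2 + 10*u + 24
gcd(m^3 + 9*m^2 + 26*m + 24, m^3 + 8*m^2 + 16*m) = m + 4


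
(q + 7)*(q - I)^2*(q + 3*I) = q^4 + 7*q^3 + I*q^3 + 5*q^2 + 7*I*q^2 + 35*q - 3*I*q - 21*I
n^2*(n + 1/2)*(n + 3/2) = n^4 + 2*n^3 + 3*n^2/4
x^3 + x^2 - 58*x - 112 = (x - 8)*(x + 2)*(x + 7)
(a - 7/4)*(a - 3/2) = a^2 - 13*a/4 + 21/8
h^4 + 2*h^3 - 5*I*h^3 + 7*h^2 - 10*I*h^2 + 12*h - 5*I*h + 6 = (h + 1)*(h - 6*I)*(-I*h + 1)*(I*h + I)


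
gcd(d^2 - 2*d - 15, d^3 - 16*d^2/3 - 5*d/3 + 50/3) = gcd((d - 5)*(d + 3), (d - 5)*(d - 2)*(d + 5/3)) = d - 5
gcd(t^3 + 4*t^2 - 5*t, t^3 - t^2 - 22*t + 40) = t + 5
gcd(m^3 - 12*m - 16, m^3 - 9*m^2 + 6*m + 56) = m^2 - 2*m - 8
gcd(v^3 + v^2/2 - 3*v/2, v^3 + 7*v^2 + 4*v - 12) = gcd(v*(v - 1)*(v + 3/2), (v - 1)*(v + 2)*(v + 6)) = v - 1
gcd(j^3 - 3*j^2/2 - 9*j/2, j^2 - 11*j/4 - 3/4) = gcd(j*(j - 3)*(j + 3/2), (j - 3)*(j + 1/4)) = j - 3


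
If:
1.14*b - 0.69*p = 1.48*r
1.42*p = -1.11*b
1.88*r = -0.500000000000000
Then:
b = -0.23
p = 0.18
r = -0.27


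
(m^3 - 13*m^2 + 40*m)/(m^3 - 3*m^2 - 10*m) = (m - 8)/(m + 2)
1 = 1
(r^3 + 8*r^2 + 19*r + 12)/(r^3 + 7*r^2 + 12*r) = (r + 1)/r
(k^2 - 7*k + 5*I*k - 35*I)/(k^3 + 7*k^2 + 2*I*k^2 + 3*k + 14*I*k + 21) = (k^2 + k*(-7 + 5*I) - 35*I)/(k^3 + k^2*(7 + 2*I) + k*(3 + 14*I) + 21)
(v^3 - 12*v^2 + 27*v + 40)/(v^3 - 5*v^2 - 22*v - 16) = (v - 5)/(v + 2)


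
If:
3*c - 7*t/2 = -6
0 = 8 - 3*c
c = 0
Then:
No Solution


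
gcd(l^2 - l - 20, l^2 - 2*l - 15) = l - 5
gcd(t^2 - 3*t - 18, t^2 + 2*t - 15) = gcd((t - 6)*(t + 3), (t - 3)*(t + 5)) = 1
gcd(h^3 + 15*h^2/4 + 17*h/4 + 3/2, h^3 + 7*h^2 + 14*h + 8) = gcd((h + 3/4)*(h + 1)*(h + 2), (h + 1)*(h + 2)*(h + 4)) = h^2 + 3*h + 2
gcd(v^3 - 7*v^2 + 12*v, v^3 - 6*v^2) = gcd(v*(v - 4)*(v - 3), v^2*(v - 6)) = v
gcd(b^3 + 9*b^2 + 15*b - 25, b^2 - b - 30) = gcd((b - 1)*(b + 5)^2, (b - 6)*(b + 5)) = b + 5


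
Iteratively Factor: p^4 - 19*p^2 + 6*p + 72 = (p - 3)*(p^3 + 3*p^2 - 10*p - 24) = (p - 3)^2*(p^2 + 6*p + 8) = (p - 3)^2*(p + 4)*(p + 2)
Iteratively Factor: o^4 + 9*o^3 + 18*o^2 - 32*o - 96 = (o + 4)*(o^3 + 5*o^2 - 2*o - 24) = (o + 4)^2*(o^2 + o - 6) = (o - 2)*(o + 4)^2*(o + 3)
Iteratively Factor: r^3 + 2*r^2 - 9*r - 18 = (r - 3)*(r^2 + 5*r + 6) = (r - 3)*(r + 2)*(r + 3)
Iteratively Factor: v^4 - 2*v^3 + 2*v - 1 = (v - 1)*(v^3 - v^2 - v + 1) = (v - 1)^2*(v^2 - 1) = (v - 1)^3*(v + 1)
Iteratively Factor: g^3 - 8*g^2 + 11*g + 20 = (g + 1)*(g^2 - 9*g + 20) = (g - 5)*(g + 1)*(g - 4)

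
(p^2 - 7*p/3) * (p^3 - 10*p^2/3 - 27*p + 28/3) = p^5 - 17*p^4/3 - 173*p^3/9 + 217*p^2/3 - 196*p/9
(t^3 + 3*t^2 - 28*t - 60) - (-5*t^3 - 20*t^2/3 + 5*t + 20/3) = 6*t^3 + 29*t^2/3 - 33*t - 200/3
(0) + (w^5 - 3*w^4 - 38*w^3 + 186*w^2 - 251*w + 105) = w^5 - 3*w^4 - 38*w^3 + 186*w^2 - 251*w + 105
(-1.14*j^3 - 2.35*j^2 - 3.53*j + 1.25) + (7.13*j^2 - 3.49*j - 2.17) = -1.14*j^3 + 4.78*j^2 - 7.02*j - 0.92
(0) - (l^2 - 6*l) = -l^2 + 6*l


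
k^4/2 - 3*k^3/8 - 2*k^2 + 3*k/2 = k*(k/2 + 1)*(k - 2)*(k - 3/4)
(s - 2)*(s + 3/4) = s^2 - 5*s/4 - 3/2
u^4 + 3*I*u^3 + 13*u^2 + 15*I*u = u*(u - 3*I)*(u + I)*(u + 5*I)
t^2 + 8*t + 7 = (t + 1)*(t + 7)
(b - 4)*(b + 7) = b^2 + 3*b - 28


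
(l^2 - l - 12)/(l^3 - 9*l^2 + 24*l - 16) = (l + 3)/(l^2 - 5*l + 4)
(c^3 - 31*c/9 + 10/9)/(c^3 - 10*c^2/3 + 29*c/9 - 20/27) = 3*(c + 2)/(3*c - 4)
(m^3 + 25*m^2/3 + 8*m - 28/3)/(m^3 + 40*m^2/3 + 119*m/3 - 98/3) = (m + 2)/(m + 7)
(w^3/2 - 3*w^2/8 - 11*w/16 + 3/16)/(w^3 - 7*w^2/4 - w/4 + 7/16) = (8*w^3 - 6*w^2 - 11*w + 3)/(16*w^3 - 28*w^2 - 4*w + 7)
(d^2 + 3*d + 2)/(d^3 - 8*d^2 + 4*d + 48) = (d + 1)/(d^2 - 10*d + 24)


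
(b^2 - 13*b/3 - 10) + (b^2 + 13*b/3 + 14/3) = 2*b^2 - 16/3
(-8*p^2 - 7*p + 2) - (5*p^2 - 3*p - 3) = -13*p^2 - 4*p + 5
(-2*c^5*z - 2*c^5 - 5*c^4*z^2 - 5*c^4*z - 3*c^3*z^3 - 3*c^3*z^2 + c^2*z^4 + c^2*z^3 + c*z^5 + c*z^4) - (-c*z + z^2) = -2*c^5*z - 2*c^5 - 5*c^4*z^2 - 5*c^4*z - 3*c^3*z^3 - 3*c^3*z^2 + c^2*z^4 + c^2*z^3 + c*z^5 + c*z^4 + c*z - z^2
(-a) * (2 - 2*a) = 2*a^2 - 2*a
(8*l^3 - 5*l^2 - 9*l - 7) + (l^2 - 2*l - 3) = 8*l^3 - 4*l^2 - 11*l - 10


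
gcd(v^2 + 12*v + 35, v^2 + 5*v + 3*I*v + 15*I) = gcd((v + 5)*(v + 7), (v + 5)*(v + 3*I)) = v + 5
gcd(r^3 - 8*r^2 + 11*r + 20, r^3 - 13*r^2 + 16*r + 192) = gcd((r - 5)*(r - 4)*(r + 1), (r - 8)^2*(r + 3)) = 1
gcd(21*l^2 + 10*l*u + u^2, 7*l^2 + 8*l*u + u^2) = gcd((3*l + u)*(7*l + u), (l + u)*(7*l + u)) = 7*l + u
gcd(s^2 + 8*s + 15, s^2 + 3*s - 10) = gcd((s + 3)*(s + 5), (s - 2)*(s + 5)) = s + 5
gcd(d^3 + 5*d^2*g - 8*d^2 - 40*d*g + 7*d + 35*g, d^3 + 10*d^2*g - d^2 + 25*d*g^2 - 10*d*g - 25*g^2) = d^2 + 5*d*g - d - 5*g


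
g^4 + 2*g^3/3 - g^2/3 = g^2*(g - 1/3)*(g + 1)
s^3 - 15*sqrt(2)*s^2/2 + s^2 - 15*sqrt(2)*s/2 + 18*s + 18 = (s + 1)*(s - 6*sqrt(2))*(s - 3*sqrt(2)/2)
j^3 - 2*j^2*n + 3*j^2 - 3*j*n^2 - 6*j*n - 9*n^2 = (j + 3)*(j - 3*n)*(j + n)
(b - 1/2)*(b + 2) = b^2 + 3*b/2 - 1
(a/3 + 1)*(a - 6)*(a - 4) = a^3/3 - 7*a^2/3 - 2*a + 24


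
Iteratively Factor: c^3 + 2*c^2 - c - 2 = (c - 1)*(c^2 + 3*c + 2) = (c - 1)*(c + 2)*(c + 1)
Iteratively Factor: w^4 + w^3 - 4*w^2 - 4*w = (w + 1)*(w^3 - 4*w) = w*(w + 1)*(w^2 - 4) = w*(w - 2)*(w + 1)*(w + 2)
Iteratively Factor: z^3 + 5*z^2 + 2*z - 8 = (z + 2)*(z^2 + 3*z - 4) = (z - 1)*(z + 2)*(z + 4)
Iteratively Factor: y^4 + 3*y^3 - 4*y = (y)*(y^3 + 3*y^2 - 4) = y*(y + 2)*(y^2 + y - 2) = y*(y - 1)*(y + 2)*(y + 2)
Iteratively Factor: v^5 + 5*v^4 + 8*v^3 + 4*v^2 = (v + 2)*(v^4 + 3*v^3 + 2*v^2) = v*(v + 2)*(v^3 + 3*v^2 + 2*v) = v^2*(v + 2)*(v^2 + 3*v + 2) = v^2*(v + 2)^2*(v + 1)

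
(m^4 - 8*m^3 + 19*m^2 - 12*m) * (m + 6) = m^5 - 2*m^4 - 29*m^3 + 102*m^2 - 72*m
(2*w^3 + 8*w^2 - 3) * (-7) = -14*w^3 - 56*w^2 + 21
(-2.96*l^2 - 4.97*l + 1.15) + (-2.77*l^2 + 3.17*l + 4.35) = -5.73*l^2 - 1.8*l + 5.5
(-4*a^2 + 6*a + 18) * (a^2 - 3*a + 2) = -4*a^4 + 18*a^3 - 8*a^2 - 42*a + 36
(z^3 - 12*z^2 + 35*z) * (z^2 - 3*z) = z^5 - 15*z^4 + 71*z^3 - 105*z^2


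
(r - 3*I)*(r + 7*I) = r^2 + 4*I*r + 21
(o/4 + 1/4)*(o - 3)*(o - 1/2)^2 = o^4/4 - 3*o^3/4 - 3*o^2/16 + 5*o/8 - 3/16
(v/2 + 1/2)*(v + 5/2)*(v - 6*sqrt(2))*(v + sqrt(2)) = v^4/2 - 5*sqrt(2)*v^3/2 + 7*v^3/4 - 35*sqrt(2)*v^2/4 - 19*v^2/4 - 21*v - 25*sqrt(2)*v/4 - 15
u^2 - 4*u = u*(u - 4)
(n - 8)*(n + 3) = n^2 - 5*n - 24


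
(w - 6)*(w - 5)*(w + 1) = w^3 - 10*w^2 + 19*w + 30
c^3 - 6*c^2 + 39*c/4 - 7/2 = (c - 7/2)*(c - 2)*(c - 1/2)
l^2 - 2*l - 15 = (l - 5)*(l + 3)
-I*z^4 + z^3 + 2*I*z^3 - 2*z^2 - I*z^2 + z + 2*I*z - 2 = (z - 2)*(z - I)*(z + I)*(-I*z + 1)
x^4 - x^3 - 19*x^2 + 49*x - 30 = (x - 3)*(x - 2)*(x - 1)*(x + 5)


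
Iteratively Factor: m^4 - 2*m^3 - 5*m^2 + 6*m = (m - 1)*(m^3 - m^2 - 6*m) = (m - 1)*(m + 2)*(m^2 - 3*m) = (m - 3)*(m - 1)*(m + 2)*(m)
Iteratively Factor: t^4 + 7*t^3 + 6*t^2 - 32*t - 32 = (t + 4)*(t^3 + 3*t^2 - 6*t - 8) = (t + 1)*(t + 4)*(t^2 + 2*t - 8) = (t + 1)*(t + 4)^2*(t - 2)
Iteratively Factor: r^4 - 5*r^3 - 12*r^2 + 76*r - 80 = (r - 2)*(r^3 - 3*r^2 - 18*r + 40) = (r - 2)*(r + 4)*(r^2 - 7*r + 10) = (r - 2)^2*(r + 4)*(r - 5)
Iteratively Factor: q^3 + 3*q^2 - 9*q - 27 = (q + 3)*(q^2 - 9) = (q - 3)*(q + 3)*(q + 3)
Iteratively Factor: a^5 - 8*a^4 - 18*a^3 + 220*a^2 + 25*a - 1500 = (a - 5)*(a^4 - 3*a^3 - 33*a^2 + 55*a + 300) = (a - 5)*(a + 3)*(a^3 - 6*a^2 - 15*a + 100) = (a - 5)^2*(a + 3)*(a^2 - a - 20) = (a - 5)^3*(a + 3)*(a + 4)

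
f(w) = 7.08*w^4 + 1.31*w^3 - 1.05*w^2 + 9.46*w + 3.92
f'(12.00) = 49487.14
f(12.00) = 149040.80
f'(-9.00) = -20298.59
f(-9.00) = 45330.62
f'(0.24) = 9.57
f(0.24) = 6.17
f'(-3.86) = -1552.63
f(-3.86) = 1448.16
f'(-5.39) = -4299.70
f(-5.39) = 5692.99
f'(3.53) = 1296.73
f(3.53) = 1181.19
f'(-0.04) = 9.55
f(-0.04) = 3.54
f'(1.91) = 217.12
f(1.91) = 121.51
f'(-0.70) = 3.14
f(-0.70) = -1.97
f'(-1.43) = -62.31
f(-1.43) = 14.02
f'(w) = 28.32*w^3 + 3.93*w^2 - 2.1*w + 9.46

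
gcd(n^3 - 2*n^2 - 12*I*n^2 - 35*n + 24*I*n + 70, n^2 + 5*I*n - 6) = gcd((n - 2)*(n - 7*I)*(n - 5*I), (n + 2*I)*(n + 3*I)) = 1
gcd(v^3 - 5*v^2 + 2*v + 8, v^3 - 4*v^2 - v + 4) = v^2 - 3*v - 4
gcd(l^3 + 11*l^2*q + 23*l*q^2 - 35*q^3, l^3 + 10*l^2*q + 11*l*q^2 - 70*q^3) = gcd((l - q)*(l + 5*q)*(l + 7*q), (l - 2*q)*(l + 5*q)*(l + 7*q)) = l^2 + 12*l*q + 35*q^2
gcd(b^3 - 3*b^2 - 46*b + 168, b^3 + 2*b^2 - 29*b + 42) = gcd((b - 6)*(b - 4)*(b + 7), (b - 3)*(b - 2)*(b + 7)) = b + 7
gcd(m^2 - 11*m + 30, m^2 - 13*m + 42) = m - 6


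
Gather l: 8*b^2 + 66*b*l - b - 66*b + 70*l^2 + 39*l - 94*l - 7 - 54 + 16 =8*b^2 - 67*b + 70*l^2 + l*(66*b - 55) - 45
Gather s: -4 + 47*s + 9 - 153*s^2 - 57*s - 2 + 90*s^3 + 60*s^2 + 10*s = 90*s^3 - 93*s^2 + 3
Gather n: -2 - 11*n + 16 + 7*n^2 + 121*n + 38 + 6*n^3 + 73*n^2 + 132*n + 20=6*n^3 + 80*n^2 + 242*n + 72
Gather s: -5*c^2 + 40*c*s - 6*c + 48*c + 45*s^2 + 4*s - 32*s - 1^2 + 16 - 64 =-5*c^2 + 42*c + 45*s^2 + s*(40*c - 28) - 49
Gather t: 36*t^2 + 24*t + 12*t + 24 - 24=36*t^2 + 36*t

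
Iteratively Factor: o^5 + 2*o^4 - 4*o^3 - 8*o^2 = (o)*(o^4 + 2*o^3 - 4*o^2 - 8*o) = o*(o - 2)*(o^3 + 4*o^2 + 4*o) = o*(o - 2)*(o + 2)*(o^2 + 2*o) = o*(o - 2)*(o + 2)^2*(o)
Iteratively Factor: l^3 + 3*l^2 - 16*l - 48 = (l + 3)*(l^2 - 16) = (l + 3)*(l + 4)*(l - 4)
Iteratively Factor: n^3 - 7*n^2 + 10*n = (n - 5)*(n^2 - 2*n) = (n - 5)*(n - 2)*(n)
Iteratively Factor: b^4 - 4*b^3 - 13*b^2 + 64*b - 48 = (b + 4)*(b^3 - 8*b^2 + 19*b - 12) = (b - 4)*(b + 4)*(b^2 - 4*b + 3) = (b - 4)*(b - 3)*(b + 4)*(b - 1)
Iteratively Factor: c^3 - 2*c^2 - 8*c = (c - 4)*(c^2 + 2*c) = c*(c - 4)*(c + 2)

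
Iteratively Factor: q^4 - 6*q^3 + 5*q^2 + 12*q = (q)*(q^3 - 6*q^2 + 5*q + 12) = q*(q - 3)*(q^2 - 3*q - 4) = q*(q - 4)*(q - 3)*(q + 1)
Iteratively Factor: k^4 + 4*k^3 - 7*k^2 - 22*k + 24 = (k + 3)*(k^3 + k^2 - 10*k + 8) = (k - 2)*(k + 3)*(k^2 + 3*k - 4) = (k - 2)*(k - 1)*(k + 3)*(k + 4)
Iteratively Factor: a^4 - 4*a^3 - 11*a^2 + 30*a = (a - 2)*(a^3 - 2*a^2 - 15*a) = a*(a - 2)*(a^2 - 2*a - 15) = a*(a - 2)*(a + 3)*(a - 5)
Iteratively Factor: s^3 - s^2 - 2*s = (s - 2)*(s^2 + s) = (s - 2)*(s + 1)*(s)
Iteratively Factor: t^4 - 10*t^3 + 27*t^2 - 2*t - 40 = (t - 2)*(t^3 - 8*t^2 + 11*t + 20) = (t - 4)*(t - 2)*(t^2 - 4*t - 5) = (t - 4)*(t - 2)*(t + 1)*(t - 5)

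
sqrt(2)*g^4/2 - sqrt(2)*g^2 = g^2*(g - sqrt(2))*(sqrt(2)*g/2 + 1)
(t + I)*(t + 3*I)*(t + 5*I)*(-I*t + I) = -I*t^4 + 9*t^3 + I*t^3 - 9*t^2 + 23*I*t^2 - 15*t - 23*I*t + 15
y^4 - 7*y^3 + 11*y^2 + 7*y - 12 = (y - 4)*(y - 3)*(y - 1)*(y + 1)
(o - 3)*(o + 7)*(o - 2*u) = o^3 - 2*o^2*u + 4*o^2 - 8*o*u - 21*o + 42*u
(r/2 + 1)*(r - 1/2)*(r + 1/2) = r^3/2 + r^2 - r/8 - 1/4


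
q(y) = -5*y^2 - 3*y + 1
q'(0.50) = -8.00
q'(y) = -10*y - 3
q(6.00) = -197.00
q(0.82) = -4.82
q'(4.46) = -47.60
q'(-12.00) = 117.00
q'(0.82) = -11.20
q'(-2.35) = 20.50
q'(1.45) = -17.50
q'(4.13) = -44.30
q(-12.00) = -683.00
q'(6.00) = -63.00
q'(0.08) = -3.80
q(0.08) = 0.73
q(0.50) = -1.75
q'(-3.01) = 27.10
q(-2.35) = -19.56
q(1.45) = -13.86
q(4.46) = -111.84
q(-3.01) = -35.27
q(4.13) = -96.67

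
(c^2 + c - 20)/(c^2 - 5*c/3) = 3*(c^2 + c - 20)/(c*(3*c - 5))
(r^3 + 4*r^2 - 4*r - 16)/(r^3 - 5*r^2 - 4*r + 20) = (r + 4)/(r - 5)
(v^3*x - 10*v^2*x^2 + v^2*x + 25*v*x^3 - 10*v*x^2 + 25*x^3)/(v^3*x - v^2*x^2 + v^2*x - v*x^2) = (-v^2 + 10*v*x - 25*x^2)/(v*(-v + x))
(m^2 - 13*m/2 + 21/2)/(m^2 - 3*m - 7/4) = 2*(m - 3)/(2*m + 1)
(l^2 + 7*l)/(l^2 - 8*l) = (l + 7)/(l - 8)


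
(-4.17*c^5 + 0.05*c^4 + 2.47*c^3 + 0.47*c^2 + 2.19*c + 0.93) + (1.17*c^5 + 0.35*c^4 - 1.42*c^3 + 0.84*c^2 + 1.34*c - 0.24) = -3.0*c^5 + 0.4*c^4 + 1.05*c^3 + 1.31*c^2 + 3.53*c + 0.69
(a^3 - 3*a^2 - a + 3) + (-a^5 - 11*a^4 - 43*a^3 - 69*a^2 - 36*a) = -a^5 - 11*a^4 - 42*a^3 - 72*a^2 - 37*a + 3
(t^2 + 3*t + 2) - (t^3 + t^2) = -t^3 + 3*t + 2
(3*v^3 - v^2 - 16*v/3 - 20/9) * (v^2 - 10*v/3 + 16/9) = 3*v^5 - 11*v^4 + 10*v^3/3 + 124*v^2/9 - 56*v/27 - 320/81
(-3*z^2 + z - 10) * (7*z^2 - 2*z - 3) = -21*z^4 + 13*z^3 - 63*z^2 + 17*z + 30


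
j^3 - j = j*(j - 1)*(j + 1)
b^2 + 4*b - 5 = (b - 1)*(b + 5)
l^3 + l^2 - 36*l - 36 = (l - 6)*(l + 1)*(l + 6)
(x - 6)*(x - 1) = x^2 - 7*x + 6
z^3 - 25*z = z*(z - 5)*(z + 5)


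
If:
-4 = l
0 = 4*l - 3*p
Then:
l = -4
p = -16/3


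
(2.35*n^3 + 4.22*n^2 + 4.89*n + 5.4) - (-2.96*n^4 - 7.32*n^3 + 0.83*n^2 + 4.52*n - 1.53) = 2.96*n^4 + 9.67*n^3 + 3.39*n^2 + 0.37*n + 6.93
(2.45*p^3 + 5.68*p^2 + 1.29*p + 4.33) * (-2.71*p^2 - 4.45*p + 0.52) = -6.6395*p^5 - 26.2953*p^4 - 27.4979*p^3 - 14.5212*p^2 - 18.5977*p + 2.2516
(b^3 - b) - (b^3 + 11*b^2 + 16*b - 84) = -11*b^2 - 17*b + 84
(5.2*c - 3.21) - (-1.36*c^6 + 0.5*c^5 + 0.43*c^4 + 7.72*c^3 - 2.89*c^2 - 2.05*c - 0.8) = 1.36*c^6 - 0.5*c^5 - 0.43*c^4 - 7.72*c^3 + 2.89*c^2 + 7.25*c - 2.41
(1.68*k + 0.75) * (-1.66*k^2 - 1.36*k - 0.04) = -2.7888*k^3 - 3.5298*k^2 - 1.0872*k - 0.03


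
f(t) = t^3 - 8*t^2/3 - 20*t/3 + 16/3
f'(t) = 3*t^2 - 16*t/3 - 20/3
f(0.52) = 1.29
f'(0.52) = -8.63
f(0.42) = 2.14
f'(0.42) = -8.38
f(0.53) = 1.20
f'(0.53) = -8.65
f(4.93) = 27.48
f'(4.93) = 39.95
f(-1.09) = 8.14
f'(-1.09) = 2.71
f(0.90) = -2.10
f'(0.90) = -9.04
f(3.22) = -10.40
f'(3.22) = 7.27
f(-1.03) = 8.28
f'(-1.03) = 2.01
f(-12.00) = -2026.67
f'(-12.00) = 489.33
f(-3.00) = -25.67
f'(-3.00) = 36.33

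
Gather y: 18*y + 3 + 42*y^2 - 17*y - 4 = 42*y^2 + y - 1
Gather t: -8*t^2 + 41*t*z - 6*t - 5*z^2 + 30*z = -8*t^2 + t*(41*z - 6) - 5*z^2 + 30*z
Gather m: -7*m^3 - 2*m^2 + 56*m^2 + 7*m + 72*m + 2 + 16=-7*m^3 + 54*m^2 + 79*m + 18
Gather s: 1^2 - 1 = 0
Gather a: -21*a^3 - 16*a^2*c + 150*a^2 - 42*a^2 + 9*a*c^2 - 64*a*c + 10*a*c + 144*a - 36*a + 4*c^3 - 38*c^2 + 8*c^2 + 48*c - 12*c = -21*a^3 + a^2*(108 - 16*c) + a*(9*c^2 - 54*c + 108) + 4*c^3 - 30*c^2 + 36*c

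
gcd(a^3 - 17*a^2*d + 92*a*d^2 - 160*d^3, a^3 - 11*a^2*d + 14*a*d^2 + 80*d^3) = a^2 - 13*a*d + 40*d^2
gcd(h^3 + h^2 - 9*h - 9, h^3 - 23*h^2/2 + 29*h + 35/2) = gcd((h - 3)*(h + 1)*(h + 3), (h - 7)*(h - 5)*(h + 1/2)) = 1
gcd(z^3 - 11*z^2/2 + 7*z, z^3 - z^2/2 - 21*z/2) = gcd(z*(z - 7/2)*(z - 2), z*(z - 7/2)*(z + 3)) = z^2 - 7*z/2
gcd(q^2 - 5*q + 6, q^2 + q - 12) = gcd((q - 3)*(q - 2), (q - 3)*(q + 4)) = q - 3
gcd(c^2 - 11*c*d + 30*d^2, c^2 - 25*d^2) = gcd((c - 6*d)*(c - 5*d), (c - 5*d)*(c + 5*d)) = c - 5*d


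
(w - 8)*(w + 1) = w^2 - 7*w - 8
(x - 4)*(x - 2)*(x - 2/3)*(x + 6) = x^4 - 2*x^3/3 - 28*x^2 + 200*x/3 - 32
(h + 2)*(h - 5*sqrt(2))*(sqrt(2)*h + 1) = sqrt(2)*h^3 - 9*h^2 + 2*sqrt(2)*h^2 - 18*h - 5*sqrt(2)*h - 10*sqrt(2)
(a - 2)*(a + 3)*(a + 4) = a^3 + 5*a^2 - 2*a - 24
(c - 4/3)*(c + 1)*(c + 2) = c^3 + 5*c^2/3 - 2*c - 8/3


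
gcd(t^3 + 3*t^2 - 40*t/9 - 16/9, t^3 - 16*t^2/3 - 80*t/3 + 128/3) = t^2 + 8*t/3 - 16/3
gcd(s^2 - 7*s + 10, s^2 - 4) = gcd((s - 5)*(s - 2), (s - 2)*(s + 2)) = s - 2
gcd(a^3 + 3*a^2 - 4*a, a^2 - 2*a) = a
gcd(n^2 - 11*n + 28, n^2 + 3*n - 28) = n - 4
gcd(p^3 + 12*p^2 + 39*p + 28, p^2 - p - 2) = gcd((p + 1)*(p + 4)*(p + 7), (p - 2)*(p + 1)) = p + 1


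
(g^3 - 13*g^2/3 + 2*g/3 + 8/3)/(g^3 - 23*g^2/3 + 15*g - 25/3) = (3*g^2 - 10*g - 8)/(3*g^2 - 20*g + 25)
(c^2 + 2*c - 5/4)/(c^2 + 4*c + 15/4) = (2*c - 1)/(2*c + 3)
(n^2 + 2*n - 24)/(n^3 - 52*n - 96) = (n - 4)/(n^2 - 6*n - 16)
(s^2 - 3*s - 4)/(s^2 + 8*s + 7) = (s - 4)/(s + 7)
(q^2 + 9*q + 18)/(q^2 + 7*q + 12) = (q + 6)/(q + 4)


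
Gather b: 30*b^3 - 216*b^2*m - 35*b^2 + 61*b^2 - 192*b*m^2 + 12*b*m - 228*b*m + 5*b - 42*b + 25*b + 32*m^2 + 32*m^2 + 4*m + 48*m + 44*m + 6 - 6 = 30*b^3 + b^2*(26 - 216*m) + b*(-192*m^2 - 216*m - 12) + 64*m^2 + 96*m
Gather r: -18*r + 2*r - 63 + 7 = -16*r - 56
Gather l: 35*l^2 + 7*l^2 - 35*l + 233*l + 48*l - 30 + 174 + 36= 42*l^2 + 246*l + 180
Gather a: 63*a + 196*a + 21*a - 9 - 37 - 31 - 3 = 280*a - 80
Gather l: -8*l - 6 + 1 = -8*l - 5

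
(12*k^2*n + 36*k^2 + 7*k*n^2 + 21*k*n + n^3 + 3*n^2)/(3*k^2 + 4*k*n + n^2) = (4*k*n + 12*k + n^2 + 3*n)/(k + n)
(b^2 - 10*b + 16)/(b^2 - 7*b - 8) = (b - 2)/(b + 1)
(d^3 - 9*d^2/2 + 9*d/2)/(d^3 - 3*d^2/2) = (d - 3)/d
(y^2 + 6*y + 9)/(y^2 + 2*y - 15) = (y^2 + 6*y + 9)/(y^2 + 2*y - 15)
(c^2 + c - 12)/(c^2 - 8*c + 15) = (c + 4)/(c - 5)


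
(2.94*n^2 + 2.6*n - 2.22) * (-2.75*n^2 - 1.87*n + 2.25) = -8.085*n^4 - 12.6478*n^3 + 7.858*n^2 + 10.0014*n - 4.995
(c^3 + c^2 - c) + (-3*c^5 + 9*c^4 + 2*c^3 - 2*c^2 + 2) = -3*c^5 + 9*c^4 + 3*c^3 - c^2 - c + 2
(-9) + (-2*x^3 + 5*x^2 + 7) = -2*x^3 + 5*x^2 - 2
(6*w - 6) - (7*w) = -w - 6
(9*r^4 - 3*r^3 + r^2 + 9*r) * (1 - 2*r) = -18*r^5 + 15*r^4 - 5*r^3 - 17*r^2 + 9*r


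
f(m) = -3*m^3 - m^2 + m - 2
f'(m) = -9*m^2 - 2*m + 1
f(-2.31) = 27.33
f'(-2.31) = -42.40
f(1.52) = -13.33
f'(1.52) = -22.83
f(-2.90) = 59.86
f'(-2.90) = -68.89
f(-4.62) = 267.87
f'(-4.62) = -181.86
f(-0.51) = -2.37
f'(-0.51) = -0.32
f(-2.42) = 32.24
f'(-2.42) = -46.87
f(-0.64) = -2.26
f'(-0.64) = -1.41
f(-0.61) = -2.30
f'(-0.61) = -1.13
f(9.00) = -2261.00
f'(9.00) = -746.00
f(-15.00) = 9883.00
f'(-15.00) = -1994.00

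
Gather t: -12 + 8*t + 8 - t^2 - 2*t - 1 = -t^2 + 6*t - 5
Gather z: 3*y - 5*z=3*y - 5*z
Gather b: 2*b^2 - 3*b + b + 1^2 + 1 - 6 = 2*b^2 - 2*b - 4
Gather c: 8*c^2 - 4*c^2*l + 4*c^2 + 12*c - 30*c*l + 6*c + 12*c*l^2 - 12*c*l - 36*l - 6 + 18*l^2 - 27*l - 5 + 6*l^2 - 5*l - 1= c^2*(12 - 4*l) + c*(12*l^2 - 42*l + 18) + 24*l^2 - 68*l - 12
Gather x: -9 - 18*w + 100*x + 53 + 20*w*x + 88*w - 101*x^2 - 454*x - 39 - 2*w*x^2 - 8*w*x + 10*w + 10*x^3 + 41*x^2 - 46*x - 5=80*w + 10*x^3 + x^2*(-2*w - 60) + x*(12*w - 400)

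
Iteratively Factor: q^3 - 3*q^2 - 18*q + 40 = (q - 5)*(q^2 + 2*q - 8) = (q - 5)*(q + 4)*(q - 2)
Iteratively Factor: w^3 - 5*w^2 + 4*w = (w)*(w^2 - 5*w + 4) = w*(w - 1)*(w - 4)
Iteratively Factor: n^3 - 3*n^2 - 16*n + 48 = (n + 4)*(n^2 - 7*n + 12) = (n - 3)*(n + 4)*(n - 4)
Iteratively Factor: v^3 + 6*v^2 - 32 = (v + 4)*(v^2 + 2*v - 8) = (v - 2)*(v + 4)*(v + 4)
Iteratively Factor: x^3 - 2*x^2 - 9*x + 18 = (x + 3)*(x^2 - 5*x + 6) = (x - 3)*(x + 3)*(x - 2)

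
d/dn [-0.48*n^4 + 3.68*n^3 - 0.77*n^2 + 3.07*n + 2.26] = -1.92*n^3 + 11.04*n^2 - 1.54*n + 3.07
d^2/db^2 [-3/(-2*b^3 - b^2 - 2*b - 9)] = 6*(-(6*b + 1)*(2*b^3 + b^2 + 2*b + 9) + 4*(3*b^2 + b + 1)^2)/(2*b^3 + b^2 + 2*b + 9)^3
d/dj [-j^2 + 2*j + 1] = 2 - 2*j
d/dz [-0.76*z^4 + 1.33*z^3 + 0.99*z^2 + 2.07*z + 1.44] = -3.04*z^3 + 3.99*z^2 + 1.98*z + 2.07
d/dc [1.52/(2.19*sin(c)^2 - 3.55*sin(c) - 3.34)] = (5.396 - 6.6576*sin(c))*cos(c)/(-2.19*sin(c)^2 + 3.55*sin(c) + 3.34)^2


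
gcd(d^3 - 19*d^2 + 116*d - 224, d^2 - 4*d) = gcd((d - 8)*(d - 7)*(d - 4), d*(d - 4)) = d - 4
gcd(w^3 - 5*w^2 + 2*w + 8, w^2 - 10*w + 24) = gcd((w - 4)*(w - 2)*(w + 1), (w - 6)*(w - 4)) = w - 4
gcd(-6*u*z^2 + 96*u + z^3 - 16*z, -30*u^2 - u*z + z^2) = -6*u + z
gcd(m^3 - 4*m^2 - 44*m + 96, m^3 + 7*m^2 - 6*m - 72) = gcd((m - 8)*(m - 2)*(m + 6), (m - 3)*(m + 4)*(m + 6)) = m + 6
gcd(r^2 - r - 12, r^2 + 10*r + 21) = r + 3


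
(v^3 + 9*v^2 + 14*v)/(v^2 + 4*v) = (v^2 + 9*v + 14)/(v + 4)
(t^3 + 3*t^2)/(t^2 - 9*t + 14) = t^2*(t + 3)/(t^2 - 9*t + 14)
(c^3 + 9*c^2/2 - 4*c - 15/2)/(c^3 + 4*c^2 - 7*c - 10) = (c - 3/2)/(c - 2)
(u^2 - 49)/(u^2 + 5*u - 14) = (u - 7)/(u - 2)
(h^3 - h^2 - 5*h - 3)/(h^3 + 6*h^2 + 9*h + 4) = (h - 3)/(h + 4)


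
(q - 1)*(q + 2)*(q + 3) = q^3 + 4*q^2 + q - 6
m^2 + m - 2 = (m - 1)*(m + 2)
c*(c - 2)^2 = c^3 - 4*c^2 + 4*c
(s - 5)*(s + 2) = s^2 - 3*s - 10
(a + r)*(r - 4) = a*r - 4*a + r^2 - 4*r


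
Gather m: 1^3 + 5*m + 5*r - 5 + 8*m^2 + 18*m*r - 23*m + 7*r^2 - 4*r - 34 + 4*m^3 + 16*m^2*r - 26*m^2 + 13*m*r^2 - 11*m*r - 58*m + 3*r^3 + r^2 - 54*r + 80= 4*m^3 + m^2*(16*r - 18) + m*(13*r^2 + 7*r - 76) + 3*r^3 + 8*r^2 - 53*r + 42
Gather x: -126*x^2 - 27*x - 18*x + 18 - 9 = -126*x^2 - 45*x + 9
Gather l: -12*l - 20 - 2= -12*l - 22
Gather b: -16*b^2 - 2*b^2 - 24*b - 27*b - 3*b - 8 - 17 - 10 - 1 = -18*b^2 - 54*b - 36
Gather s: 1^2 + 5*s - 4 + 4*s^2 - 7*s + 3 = 4*s^2 - 2*s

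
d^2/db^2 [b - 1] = 0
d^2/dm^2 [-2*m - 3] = 0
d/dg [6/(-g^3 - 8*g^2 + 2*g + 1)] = 6*(3*g^2 + 16*g - 2)/(g^3 + 8*g^2 - 2*g - 1)^2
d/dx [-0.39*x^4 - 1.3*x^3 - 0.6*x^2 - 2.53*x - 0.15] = -1.56*x^3 - 3.9*x^2 - 1.2*x - 2.53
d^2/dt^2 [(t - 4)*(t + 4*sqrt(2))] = 2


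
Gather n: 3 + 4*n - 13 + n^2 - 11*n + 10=n^2 - 7*n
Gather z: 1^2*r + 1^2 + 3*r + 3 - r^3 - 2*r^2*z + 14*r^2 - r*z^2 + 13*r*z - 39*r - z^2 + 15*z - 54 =-r^3 + 14*r^2 - 35*r + z^2*(-r - 1) + z*(-2*r^2 + 13*r + 15) - 50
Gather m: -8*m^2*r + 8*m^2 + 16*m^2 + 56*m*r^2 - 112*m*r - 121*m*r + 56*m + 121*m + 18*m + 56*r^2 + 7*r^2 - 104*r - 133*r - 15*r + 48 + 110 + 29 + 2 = m^2*(24 - 8*r) + m*(56*r^2 - 233*r + 195) + 63*r^2 - 252*r + 189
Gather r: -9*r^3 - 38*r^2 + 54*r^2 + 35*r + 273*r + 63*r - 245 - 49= -9*r^3 + 16*r^2 + 371*r - 294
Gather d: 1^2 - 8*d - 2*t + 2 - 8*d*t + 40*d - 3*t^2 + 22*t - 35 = d*(32 - 8*t) - 3*t^2 + 20*t - 32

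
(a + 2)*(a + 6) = a^2 + 8*a + 12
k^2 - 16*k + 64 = (k - 8)^2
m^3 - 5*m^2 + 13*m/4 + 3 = (m - 4)*(m - 3/2)*(m + 1/2)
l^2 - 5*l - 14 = (l - 7)*(l + 2)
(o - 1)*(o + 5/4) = o^2 + o/4 - 5/4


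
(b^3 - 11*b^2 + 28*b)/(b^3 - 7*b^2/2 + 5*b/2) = 2*(b^2 - 11*b + 28)/(2*b^2 - 7*b + 5)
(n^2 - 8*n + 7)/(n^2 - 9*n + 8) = (n - 7)/(n - 8)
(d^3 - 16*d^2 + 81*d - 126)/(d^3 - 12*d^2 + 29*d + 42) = (d - 3)/(d + 1)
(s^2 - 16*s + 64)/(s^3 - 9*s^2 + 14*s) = (s^2 - 16*s + 64)/(s*(s^2 - 9*s + 14))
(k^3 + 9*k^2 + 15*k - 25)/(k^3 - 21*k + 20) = (k + 5)/(k - 4)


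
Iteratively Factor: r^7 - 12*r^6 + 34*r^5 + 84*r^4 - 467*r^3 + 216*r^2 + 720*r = (r + 3)*(r^6 - 15*r^5 + 79*r^4 - 153*r^3 - 8*r^2 + 240*r) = r*(r + 3)*(r^5 - 15*r^4 + 79*r^3 - 153*r^2 - 8*r + 240) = r*(r - 4)*(r + 3)*(r^4 - 11*r^3 + 35*r^2 - 13*r - 60) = r*(r - 4)*(r - 3)*(r + 3)*(r^3 - 8*r^2 + 11*r + 20) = r*(r - 5)*(r - 4)*(r - 3)*(r + 3)*(r^2 - 3*r - 4) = r*(r - 5)*(r - 4)^2*(r - 3)*(r + 3)*(r + 1)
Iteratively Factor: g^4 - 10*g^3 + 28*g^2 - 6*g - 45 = (g - 3)*(g^3 - 7*g^2 + 7*g + 15) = (g - 5)*(g - 3)*(g^2 - 2*g - 3) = (g - 5)*(g - 3)*(g + 1)*(g - 3)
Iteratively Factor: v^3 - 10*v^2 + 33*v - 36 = (v - 4)*(v^2 - 6*v + 9) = (v - 4)*(v - 3)*(v - 3)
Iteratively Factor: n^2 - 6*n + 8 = (n - 2)*(n - 4)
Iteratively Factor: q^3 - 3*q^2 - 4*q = (q - 4)*(q^2 + q) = q*(q - 4)*(q + 1)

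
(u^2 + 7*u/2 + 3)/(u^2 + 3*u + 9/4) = 2*(u + 2)/(2*u + 3)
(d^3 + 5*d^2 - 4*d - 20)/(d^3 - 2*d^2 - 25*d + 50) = (d + 2)/(d - 5)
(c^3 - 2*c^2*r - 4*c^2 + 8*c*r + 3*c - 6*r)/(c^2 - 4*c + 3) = c - 2*r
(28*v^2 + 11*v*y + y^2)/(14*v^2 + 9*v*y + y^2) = (4*v + y)/(2*v + y)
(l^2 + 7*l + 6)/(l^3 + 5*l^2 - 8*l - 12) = 1/(l - 2)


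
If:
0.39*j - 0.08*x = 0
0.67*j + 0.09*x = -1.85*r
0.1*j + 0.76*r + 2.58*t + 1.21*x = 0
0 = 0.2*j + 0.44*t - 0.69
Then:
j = -0.93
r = 0.55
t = 1.99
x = -4.51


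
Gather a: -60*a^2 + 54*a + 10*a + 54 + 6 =-60*a^2 + 64*a + 60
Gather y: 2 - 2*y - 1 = 1 - 2*y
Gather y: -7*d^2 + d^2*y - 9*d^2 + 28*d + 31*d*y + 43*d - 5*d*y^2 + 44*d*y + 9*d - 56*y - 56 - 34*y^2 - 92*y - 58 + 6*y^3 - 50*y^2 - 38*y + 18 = -16*d^2 + 80*d + 6*y^3 + y^2*(-5*d - 84) + y*(d^2 + 75*d - 186) - 96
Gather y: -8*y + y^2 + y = y^2 - 7*y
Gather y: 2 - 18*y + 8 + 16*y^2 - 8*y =16*y^2 - 26*y + 10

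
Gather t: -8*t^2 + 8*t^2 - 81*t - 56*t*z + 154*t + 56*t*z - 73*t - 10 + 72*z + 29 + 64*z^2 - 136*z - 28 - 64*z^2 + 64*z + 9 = 0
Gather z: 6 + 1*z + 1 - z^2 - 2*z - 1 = -z^2 - z + 6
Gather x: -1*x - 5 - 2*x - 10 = -3*x - 15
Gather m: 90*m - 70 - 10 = 90*m - 80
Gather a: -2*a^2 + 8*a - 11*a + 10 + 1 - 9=-2*a^2 - 3*a + 2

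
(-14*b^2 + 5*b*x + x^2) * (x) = -14*b^2*x + 5*b*x^2 + x^3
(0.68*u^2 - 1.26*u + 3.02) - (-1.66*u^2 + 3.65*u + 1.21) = 2.34*u^2 - 4.91*u + 1.81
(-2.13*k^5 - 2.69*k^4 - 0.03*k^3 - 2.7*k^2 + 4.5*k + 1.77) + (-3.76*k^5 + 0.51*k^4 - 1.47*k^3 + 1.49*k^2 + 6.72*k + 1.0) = -5.89*k^5 - 2.18*k^4 - 1.5*k^3 - 1.21*k^2 + 11.22*k + 2.77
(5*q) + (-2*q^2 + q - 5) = -2*q^2 + 6*q - 5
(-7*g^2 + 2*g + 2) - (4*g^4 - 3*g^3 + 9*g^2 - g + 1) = -4*g^4 + 3*g^3 - 16*g^2 + 3*g + 1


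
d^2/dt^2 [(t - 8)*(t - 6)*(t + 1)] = 6*t - 26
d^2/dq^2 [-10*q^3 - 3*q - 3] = -60*q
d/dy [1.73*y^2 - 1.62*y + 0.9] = 3.46*y - 1.62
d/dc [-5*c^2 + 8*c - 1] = 8 - 10*c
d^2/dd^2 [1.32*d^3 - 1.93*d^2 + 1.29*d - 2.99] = 7.92*d - 3.86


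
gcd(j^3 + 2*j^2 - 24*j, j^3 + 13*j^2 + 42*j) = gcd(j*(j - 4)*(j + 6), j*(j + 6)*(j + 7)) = j^2 + 6*j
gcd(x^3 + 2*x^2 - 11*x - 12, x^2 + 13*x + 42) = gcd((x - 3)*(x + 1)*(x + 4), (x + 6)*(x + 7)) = 1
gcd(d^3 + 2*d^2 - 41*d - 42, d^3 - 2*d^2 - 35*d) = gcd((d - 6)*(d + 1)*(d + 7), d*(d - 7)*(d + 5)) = 1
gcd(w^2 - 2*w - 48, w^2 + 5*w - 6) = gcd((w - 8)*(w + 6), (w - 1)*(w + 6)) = w + 6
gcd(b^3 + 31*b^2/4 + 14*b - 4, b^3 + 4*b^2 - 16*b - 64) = b^2 + 8*b + 16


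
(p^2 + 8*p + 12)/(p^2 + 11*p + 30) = (p + 2)/(p + 5)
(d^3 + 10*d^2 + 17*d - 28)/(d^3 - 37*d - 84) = (d^2 + 6*d - 7)/(d^2 - 4*d - 21)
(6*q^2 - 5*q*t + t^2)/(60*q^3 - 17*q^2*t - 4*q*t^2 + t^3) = (2*q - t)/(20*q^2 + q*t - t^2)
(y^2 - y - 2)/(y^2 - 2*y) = (y + 1)/y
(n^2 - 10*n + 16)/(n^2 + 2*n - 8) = (n - 8)/(n + 4)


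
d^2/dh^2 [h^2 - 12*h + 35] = 2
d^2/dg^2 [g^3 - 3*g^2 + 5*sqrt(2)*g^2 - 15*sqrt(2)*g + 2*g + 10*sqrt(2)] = 6*g - 6 + 10*sqrt(2)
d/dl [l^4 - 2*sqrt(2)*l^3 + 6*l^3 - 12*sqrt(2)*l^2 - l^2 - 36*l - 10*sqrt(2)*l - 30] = 4*l^3 - 6*sqrt(2)*l^2 + 18*l^2 - 24*sqrt(2)*l - 2*l - 36 - 10*sqrt(2)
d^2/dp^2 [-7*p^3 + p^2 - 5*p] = 2 - 42*p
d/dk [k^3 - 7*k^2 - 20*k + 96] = 3*k^2 - 14*k - 20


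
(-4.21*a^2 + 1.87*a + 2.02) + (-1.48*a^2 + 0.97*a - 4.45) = -5.69*a^2 + 2.84*a - 2.43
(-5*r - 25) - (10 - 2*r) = -3*r - 35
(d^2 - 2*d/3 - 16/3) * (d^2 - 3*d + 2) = d^4 - 11*d^3/3 - 4*d^2/3 + 44*d/3 - 32/3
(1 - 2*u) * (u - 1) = -2*u^2 + 3*u - 1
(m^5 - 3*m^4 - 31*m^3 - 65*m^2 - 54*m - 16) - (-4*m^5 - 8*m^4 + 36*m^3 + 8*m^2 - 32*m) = 5*m^5 + 5*m^4 - 67*m^3 - 73*m^2 - 22*m - 16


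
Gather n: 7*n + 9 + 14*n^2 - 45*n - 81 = 14*n^2 - 38*n - 72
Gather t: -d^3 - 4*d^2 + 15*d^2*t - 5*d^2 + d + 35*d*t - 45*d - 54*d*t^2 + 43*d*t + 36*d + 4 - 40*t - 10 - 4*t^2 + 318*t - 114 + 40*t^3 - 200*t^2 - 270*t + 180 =-d^3 - 9*d^2 - 8*d + 40*t^3 + t^2*(-54*d - 204) + t*(15*d^2 + 78*d + 8) + 60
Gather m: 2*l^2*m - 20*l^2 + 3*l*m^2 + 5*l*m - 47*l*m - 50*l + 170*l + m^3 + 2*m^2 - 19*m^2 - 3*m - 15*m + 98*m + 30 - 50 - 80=-20*l^2 + 120*l + m^3 + m^2*(3*l - 17) + m*(2*l^2 - 42*l + 80) - 100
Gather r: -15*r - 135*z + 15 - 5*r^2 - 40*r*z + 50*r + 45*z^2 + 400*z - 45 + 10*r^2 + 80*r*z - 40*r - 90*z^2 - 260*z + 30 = 5*r^2 + r*(40*z - 5) - 45*z^2 + 5*z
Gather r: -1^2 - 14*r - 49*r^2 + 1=-49*r^2 - 14*r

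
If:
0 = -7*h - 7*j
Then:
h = -j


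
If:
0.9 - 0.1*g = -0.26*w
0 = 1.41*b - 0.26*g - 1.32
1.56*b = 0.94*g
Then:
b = 1.35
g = 2.24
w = -2.60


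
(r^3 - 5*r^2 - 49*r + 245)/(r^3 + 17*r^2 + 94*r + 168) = (r^2 - 12*r + 35)/(r^2 + 10*r + 24)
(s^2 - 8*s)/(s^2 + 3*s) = (s - 8)/(s + 3)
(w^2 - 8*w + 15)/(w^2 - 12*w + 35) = (w - 3)/(w - 7)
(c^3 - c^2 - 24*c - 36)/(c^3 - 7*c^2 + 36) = (c + 3)/(c - 3)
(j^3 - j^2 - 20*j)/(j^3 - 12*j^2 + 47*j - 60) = j*(j + 4)/(j^2 - 7*j + 12)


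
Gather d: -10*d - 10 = -10*d - 10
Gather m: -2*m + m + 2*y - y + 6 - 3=-m + y + 3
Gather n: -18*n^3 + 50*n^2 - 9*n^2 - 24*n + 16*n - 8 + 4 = -18*n^3 + 41*n^2 - 8*n - 4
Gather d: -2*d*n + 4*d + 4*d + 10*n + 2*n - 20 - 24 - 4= d*(8 - 2*n) + 12*n - 48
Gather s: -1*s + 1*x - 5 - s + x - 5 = -2*s + 2*x - 10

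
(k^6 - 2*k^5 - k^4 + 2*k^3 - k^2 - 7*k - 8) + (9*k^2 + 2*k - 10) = k^6 - 2*k^5 - k^4 + 2*k^3 + 8*k^2 - 5*k - 18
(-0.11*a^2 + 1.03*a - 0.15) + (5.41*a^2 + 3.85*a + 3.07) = 5.3*a^2 + 4.88*a + 2.92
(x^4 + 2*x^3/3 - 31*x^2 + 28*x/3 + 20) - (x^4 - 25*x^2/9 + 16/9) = 2*x^3/3 - 254*x^2/9 + 28*x/3 + 164/9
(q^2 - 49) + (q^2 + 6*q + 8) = 2*q^2 + 6*q - 41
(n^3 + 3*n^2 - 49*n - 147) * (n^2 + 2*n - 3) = n^5 + 5*n^4 - 46*n^3 - 254*n^2 - 147*n + 441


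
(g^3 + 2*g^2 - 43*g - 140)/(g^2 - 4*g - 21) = (g^2 + 9*g + 20)/(g + 3)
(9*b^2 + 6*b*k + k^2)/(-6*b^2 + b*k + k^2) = (-3*b - k)/(2*b - k)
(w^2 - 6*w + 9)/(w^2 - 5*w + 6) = (w - 3)/(w - 2)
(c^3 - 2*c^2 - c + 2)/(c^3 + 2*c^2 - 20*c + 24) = (c^2 - 1)/(c^2 + 4*c - 12)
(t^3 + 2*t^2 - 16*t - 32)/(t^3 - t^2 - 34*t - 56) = (t - 4)/(t - 7)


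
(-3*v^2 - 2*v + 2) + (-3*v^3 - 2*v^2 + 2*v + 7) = -3*v^3 - 5*v^2 + 9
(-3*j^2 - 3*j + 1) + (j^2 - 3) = -2*j^2 - 3*j - 2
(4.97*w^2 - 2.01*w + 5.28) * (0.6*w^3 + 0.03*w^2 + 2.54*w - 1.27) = 2.982*w^5 - 1.0569*w^4 + 15.7315*w^3 - 11.2589*w^2 + 15.9639*w - 6.7056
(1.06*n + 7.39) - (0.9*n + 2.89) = 0.16*n + 4.5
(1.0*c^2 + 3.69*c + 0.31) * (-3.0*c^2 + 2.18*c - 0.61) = -3.0*c^4 - 8.89*c^3 + 6.5042*c^2 - 1.5751*c - 0.1891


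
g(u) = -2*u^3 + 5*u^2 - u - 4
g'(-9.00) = -577.00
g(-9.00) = 1868.00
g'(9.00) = -397.00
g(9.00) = -1066.00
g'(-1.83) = -39.39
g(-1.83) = 26.83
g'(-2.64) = -69.22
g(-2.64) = 70.29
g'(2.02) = -5.28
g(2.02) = -2.10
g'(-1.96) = -43.65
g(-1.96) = 32.23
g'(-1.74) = -36.57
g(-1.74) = 23.41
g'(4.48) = -76.62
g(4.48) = -87.96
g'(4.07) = -59.69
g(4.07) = -60.08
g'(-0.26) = -4.01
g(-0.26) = -3.37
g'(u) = -6*u^2 + 10*u - 1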